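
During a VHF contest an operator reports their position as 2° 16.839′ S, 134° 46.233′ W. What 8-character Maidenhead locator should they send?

CI27or72

Shift to the Maidenhead origin (180°W, 90°S): lon 45.22945, lat 87.71935.
Field: lon ⌊45.22945/20⌋ = 2 → C; lat ⌊87.71935/10⌋ = 8 → I.
Square: lon ⌊5.22945/2⌋ = 2; lat ⌊7.71935/1⌋ = 7.
Subsquare: lon ⌊1.22945/0.0833333⌋ = 14 → o; lat ⌊0.71935/0.0416667⌋ = 17 → r.
Extended square: lon ⌊0.06278/0.00833333⌋ = 7; lat ⌊0.01102/0.00416667⌋ = 2.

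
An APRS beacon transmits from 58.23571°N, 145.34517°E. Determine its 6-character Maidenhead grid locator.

QO28qf

Shift to the Maidenhead origin (180°W, 90°S): lon 325.3452, lat 148.2357.
Field: lon ⌊325.3452/20⌋ = 16 → Q; lat ⌊148.2357/10⌋ = 14 → O.
Square: lon ⌊5.3452/2⌋ = 2; lat ⌊8.2357/1⌋ = 8.
Subsquare: lon ⌊1.3452/0.0833333⌋ = 16 → q; lat ⌊0.2357/0.0416667⌋ = 5 → f.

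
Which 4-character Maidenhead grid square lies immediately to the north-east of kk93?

LK04

Longitude square 9; +1 → 10, wraps to 0, carry into field.
Longitude field K = 10; +1 → 11 = L.
Latitude square 3; +1 → 4.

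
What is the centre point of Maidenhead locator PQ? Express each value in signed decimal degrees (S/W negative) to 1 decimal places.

Field P=15, Q=16: +15·20° lon, +16·10° lat → SW at lon 120°, lat 70°.
Cell spans 20° lon × 10° lat. Centre is SW corner plus half of each.
latitude 75.0, longitude 130.0.

75.0, 130.0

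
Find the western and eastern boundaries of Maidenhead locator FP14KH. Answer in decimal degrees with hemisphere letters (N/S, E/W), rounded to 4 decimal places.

77.1667° W, 77.0833° W

Field F=5, P=15: +5·20° lon, +15·10° lat → SW at lon -80°, lat 60°.
Square 1, 4: +1·2° lon, +4·1° lat → SW at lon -78°, lat 64°.
Subsquare k=10, h=7: +10·0.0833333° lon, +7·0.0416667° lat → SW at lon -77.1667°, lat 64.2917°.
Cell spans 0.0833333° lon × 0.0416667° lat.
west 77.1667° W, east 77.0833° W.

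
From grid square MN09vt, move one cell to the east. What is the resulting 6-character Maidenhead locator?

Longitude subsquare v = 21; +1 → 22 = w.
The latitude characters are unchanged.

MN09wt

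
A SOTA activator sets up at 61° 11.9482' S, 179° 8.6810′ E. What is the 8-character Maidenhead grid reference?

Add 180° to longitude and 90° to latitude: 359.14468, 28.80086.
Field (20°×10°, letters A–R): lon ⌊359.14468/20⌋ = 17 → R; lat ⌊28.80086/10⌋ = 2 → C.
Square (2°×1°, digits 0–9): lon ⌊19.14468/2⌋ = 9; lat ⌊8.80086/1⌋ = 8.
Subsquare (5′×2.5′, letters a–x): lon ⌊1.14468/0.0833333⌋ = 13 → n; lat ⌊0.80086/0.0416667⌋ = 19 → t.
Extended square (30″×15″, digits 0–9): lon ⌊0.06135/0.00833333⌋ = 7; lat ⌊0.00920/0.00416667⌋ = 2.

RC98nt72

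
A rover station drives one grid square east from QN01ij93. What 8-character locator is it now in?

QN01jj03

Longitude extended square 9; +1 → 10, wraps to 0, carry into subsquare.
Longitude subsquare i = 8; +1 → 9 = j.
The latitude characters are unchanged.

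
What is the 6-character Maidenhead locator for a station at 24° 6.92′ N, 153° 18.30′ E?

QL64pc

Add 180° to longitude and 90° to latitude: 333.3050, 114.1153.
Field: lon ⌊333.3050/20⌋ = 16 → Q; lat ⌊114.1153/10⌋ = 11 → L.
Square: lon ⌊13.3050/2⌋ = 6; lat ⌊4.1153/1⌋ = 4.
Subsquare: lon ⌊1.3050/0.0833333⌋ = 15 → p; lat ⌊0.1153/0.0416667⌋ = 2 → c.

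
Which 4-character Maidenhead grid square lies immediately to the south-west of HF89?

Longitude square 8; −1 → 7.
Latitude square 9; −1 → 8.

HF78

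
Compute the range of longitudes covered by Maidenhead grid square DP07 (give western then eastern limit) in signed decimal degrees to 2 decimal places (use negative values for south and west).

Field D=3, P=15: +3·20° lon, +15·10° lat → SW at lon -120°, lat 60°.
Square 0, 7: +0·2° lon, +7·1° lat → SW at lon -120°, lat 67°.
Cell spans 2° lon × 1° lat.
west -120.00, east -118.00.

-120.00, -118.00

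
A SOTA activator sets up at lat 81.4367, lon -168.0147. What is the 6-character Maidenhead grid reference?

Add 180° to longitude and 90° to latitude: 11.9853, 171.4367.
Field: lon ⌊11.9853/20⌋ = 0 → A; lat ⌊171.4367/10⌋ = 17 → R.
Square: lon ⌊11.9853/2⌋ = 5; lat ⌊1.4367/1⌋ = 1.
Subsquare: lon ⌊1.9853/0.0833333⌋ = 23 → x; lat ⌊0.4367/0.0416667⌋ = 10 → k.

AR51xk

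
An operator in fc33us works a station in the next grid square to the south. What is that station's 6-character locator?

Latitude subsquare s = 18; −1 → 17 = r.
The longitude characters are unchanged.

FC33ur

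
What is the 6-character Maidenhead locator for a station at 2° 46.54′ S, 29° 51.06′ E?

Add 180° to longitude and 90° to latitude: 209.8510, 87.2243.
Field (20°×10°, letters A–R): lon ⌊209.8510/20⌋ = 10 → K; lat ⌊87.2243/10⌋ = 8 → I.
Square (2°×1°, digits 0–9): lon ⌊9.8510/2⌋ = 4; lat ⌊7.2243/1⌋ = 7.
Subsquare (5′×2.5′, letters a–x): lon ⌊1.8510/0.0833333⌋ = 22 → w; lat ⌊0.2243/0.0416667⌋ = 5 → f.

KI47wf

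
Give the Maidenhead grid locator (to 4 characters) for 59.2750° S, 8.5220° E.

Offset from 180°W / 90°S: lon 188.52°, lat 30.73°.
Field: 188.52/20 → 9 → J, 30.73/10 → 3 → D; chars JD.
Square: 8.52/2 → 4, 0.73/1 → 0; chars 40.

JD40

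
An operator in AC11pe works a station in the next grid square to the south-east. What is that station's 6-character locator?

AC11qd

Longitude subsquare p = 15; +1 → 16 = q.
Latitude subsquare e = 4; −1 → 3 = d.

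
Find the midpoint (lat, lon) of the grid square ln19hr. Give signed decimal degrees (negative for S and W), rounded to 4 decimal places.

Field L=11, N=13: +11·20° lon, +13·10° lat → SW at lon 40°, lat 40°.
Square 1, 9: +1·2° lon, +9·1° lat → SW at lon 42°, lat 49°.
Subsquare h=7, r=17: +7·0.0833333° lon, +17·0.0416667° lat → SW at lon 42.5833°, lat 49.7083°.
Cell spans 0.0833333° lon × 0.0416667° lat. Centre is SW corner plus half of each.
latitude 49.7292, longitude 42.6250.

49.7292, 42.6250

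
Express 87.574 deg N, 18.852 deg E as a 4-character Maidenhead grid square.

Offset from 180°W / 90°S: lon 198.85°, lat 177.57°.
Field: lon ⌊198.85/20⌋ = 9 → J; lat ⌊177.57/10⌋ = 17 → R.
Square: lon ⌊18.85/2⌋ = 9; lat ⌊7.57/1⌋ = 7.

JR97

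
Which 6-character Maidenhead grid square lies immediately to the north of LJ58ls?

Latitude subsquare s = 18; +1 → 19 = t.
The longitude characters are unchanged.

LJ58lt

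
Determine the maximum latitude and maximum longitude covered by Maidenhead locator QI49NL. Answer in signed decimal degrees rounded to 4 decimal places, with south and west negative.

-0.5000, 149.1667

Field Q=16, I=8: +16·20° lon, +8·10° lat → SW at lon 140°, lat -10°.
Square 4, 9: +4·2° lon, +9·1° lat → SW at lon 148°, lat -1°.
Subsquare n=13, l=11: +13·0.0833333° lon, +11·0.0416667° lat → SW at lon 149.083°, lat -0.541667°.
Cell spans 0.0833333° lon × 0.0416667° lat. NE corner is SW corner plus one full cell.
latitude -0.5000, longitude 149.1667.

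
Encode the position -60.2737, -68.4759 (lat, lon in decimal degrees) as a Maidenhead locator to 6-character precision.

Shift to the Maidenhead origin (180°W, 90°S): lon 111.5241, lat 29.7263.
Field: 111.5241/20 → 5 → F, 29.7263/10 → 2 → C; chars FC.
Square: 11.5241/2 → 5, 9.7263/1 → 9; chars 59.
Subsquare: 1.5241/0.0833333 → 18 → s, 0.7263/0.0416667 → 17 → r; chars sr.

FC59sr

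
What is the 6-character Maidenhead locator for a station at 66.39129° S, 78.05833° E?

MC93ao

Offset from 180°W / 90°S: lon 258.0583°, lat 23.6087°.
Field (20°×10°, letters A–R): 258.0583/20 → 12 → M, 23.6087/10 → 2 → C; chars MC.
Square (2°×1°, digits 0–9): 18.0583/2 → 9, 3.6087/1 → 3; chars 93.
Subsquare (5′×2.5′, letters a–x): 0.0583/0.0833333 → 0 → a, 0.6087/0.0416667 → 14 → o; chars ao.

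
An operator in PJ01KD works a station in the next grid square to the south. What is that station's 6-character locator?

Latitude subsquare d = 3; −1 → 2 = c.
The longitude characters are unchanged.

PJ01kc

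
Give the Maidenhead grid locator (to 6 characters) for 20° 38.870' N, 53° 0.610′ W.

Offset from 180°W / 90°S: lon 126.9898°, lat 110.6478°.
Field: 126.9898/20 → 6 → G, 110.6478/10 → 11 → L; chars GL.
Square: 6.9898/2 → 3, 0.6478/1 → 0; chars 30.
Subsquare: 0.9898/0.0833333 → 11 → l, 0.6478/0.0416667 → 15 → p; chars lp.

GL30lp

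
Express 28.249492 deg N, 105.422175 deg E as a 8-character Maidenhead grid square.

OL28rf09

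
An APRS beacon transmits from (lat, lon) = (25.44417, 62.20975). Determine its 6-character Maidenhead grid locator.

ML15ck

Offset from 180°W / 90°S: lon 242.2097°, lat 115.4442°.
Field (20°×10°, letters A–R): lon ⌊242.2097/20⌋ = 12 → M; lat ⌊115.4442/10⌋ = 11 → L.
Square (2°×1°, digits 0–9): lon ⌊2.2097/2⌋ = 1; lat ⌊5.4442/1⌋ = 5.
Subsquare (5′×2.5′, letters a–x): lon ⌊0.2097/0.0833333⌋ = 2 → c; lat ⌊0.4442/0.0416667⌋ = 10 → k.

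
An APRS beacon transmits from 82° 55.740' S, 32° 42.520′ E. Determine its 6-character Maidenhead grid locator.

Add 180° to longitude and 90° to latitude: 212.7087, 7.0710.
Field: lon ⌊212.7087/20⌋ = 10 → K; lat ⌊7.0710/10⌋ = 0 → A.
Square: lon ⌊12.7087/2⌋ = 6; lat ⌊7.0710/1⌋ = 7.
Subsquare: lon ⌊0.7087/0.0833333⌋ = 8 → i; lat ⌊0.0710/0.0416667⌋ = 1 → b.

KA67ib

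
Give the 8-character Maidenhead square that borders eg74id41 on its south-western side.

Longitude extended square 4; −1 → 3.
Latitude extended square 1; −1 → 0.

EG74id30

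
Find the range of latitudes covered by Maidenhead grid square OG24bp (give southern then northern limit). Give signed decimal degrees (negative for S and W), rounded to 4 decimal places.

-25.3750, -25.3333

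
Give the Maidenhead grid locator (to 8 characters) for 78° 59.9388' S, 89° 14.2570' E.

Offset from 180°W / 90°S: lon 269.23762°, lat 11.00102°.
Field: lon ⌊269.23762/20⌋ = 13 → N; lat ⌊11.00102/10⌋ = 1 → B.
Square: lon ⌊9.23762/2⌋ = 4; lat ⌊1.00102/1⌋ = 1.
Subsquare: lon ⌊1.23762/0.0833333⌋ = 14 → o; lat ⌊0.00102/0.0416667⌋ = 0 → a.
Extended square: lon ⌊0.07095/0.00833333⌋ = 8; lat ⌊0.00102/0.00416667⌋ = 0.

NB41oa80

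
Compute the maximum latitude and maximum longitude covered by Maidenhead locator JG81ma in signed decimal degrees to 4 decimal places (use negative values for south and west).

-28.9583, 17.0833

Field J=9, G=6: +9·20° lon, +6·10° lat → SW at lon 0°, lat -30°.
Square 8, 1: +8·2° lon, +1·1° lat → SW at lon 16°, lat -29°.
Subsquare m=12, a=0: +12·0.0833333° lon, +0·0.0416667° lat → SW at lon 17°, lat -29°.
Cell spans 0.0833333° lon × 0.0416667° lat. NE corner is SW corner plus one full cell.
latitude -28.9583, longitude 17.0833.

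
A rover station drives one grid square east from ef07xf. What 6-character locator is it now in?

EF17af

Longitude subsquare x = 23; +1 → 24, wraps to 0 = a, carry into square.
Longitude square 0; +1 → 1.
The latitude characters are unchanged.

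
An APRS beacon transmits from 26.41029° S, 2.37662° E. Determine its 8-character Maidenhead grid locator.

JG13eo51

Shift to the Maidenhead origin (180°W, 90°S): lon 182.37662, lat 63.58971.
Field (20°×10°, letters A–R): 182.37662/20 → 9 → J, 63.58971/10 → 6 → G; chars JG.
Square (2°×1°, digits 0–9): 2.37662/2 → 1, 3.58971/1 → 3; chars 13.
Subsquare (5′×2.5′, letters a–x): 0.37662/0.0833333 → 4 → e, 0.58971/0.0416667 → 14 → o; chars eo.
Extended square (30″×15″, digits 0–9): 0.04329/0.00833333 → 5, 0.00638/0.00416667 → 1; chars 51.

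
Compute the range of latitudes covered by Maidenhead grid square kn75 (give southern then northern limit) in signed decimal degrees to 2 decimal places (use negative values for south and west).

45.00, 46.00

Field K=10, N=13: +10·20° lon, +13·10° lat → SW at lon 20°, lat 40°.
Square 7, 5: +7·2° lon, +5·1° lat → SW at lon 34°, lat 45°.
Cell spans 2° lon × 1° lat.
south 45.00, north 46.00.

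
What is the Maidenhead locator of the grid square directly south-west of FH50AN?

FH40xm

Longitude subsquare a = 0; −1 → -1, wraps to 23 = x, carry into square.
Longitude square 5; −1 → 4.
Latitude subsquare n = 13; −1 → 12 = m.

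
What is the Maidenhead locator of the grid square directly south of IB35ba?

IB34bx

Latitude subsquare a = 0; −1 → -1, wraps to 23 = x, carry into square.
Latitude square 5; −1 → 4.
The longitude characters are unchanged.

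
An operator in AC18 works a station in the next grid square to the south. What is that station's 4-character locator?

AC17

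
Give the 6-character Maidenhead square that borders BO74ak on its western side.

Longitude subsquare a = 0; −1 → -1, wraps to 23 = x, carry into square.
Longitude square 7; −1 → 6.
The latitude characters are unchanged.

BO64xk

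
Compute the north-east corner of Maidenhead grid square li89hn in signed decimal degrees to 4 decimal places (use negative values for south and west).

Field L=11, I=8: +11·20° lon, +8·10° lat → SW at lon 40°, lat -10°.
Square 8, 9: +8·2° lon, +9·1° lat → SW at lon 56°, lat -1°.
Subsquare h=7, n=13: +7·0.0833333° lon, +13·0.0416667° lat → SW at lon 56.5833°, lat -0.458333°.
Cell spans 0.0833333° lon × 0.0416667° lat. NE corner is SW corner plus one full cell.
latitude -0.4167, longitude 56.6667.

-0.4167, 56.6667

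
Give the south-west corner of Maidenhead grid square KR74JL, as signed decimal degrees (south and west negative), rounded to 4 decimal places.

84.4583, 34.7500

Field K=10, R=17: +10·20° lon, +17·10° lat → SW at lon 20°, lat 80°.
Square 7, 4: +7·2° lon, +4·1° lat → SW at lon 34°, lat 84°.
Subsquare j=9, l=11: +9·0.0833333° lon, +11·0.0416667° lat → SW at lon 34.75°, lat 84.4583°.
latitude 84.4583, longitude 34.7500.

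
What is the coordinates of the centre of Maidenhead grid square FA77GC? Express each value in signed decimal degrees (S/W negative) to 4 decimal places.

-82.8958, -65.4583

Field F=5, A=0: +5·20° lon, +0·10° lat → SW at lon -80°, lat -90°.
Square 7, 7: +7·2° lon, +7·1° lat → SW at lon -66°, lat -83°.
Subsquare g=6, c=2: +6·0.0833333° lon, +2·0.0416667° lat → SW at lon -65.5°, lat -82.9167°.
Cell spans 0.0833333° lon × 0.0416667° lat. Centre is SW corner plus half of each.
latitude -82.8958, longitude -65.4583.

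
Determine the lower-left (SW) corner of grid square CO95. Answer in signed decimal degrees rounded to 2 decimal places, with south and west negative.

Field C=2, O=14: +2·20° lon, +14·10° lat → SW at lon -140°, lat 50°.
Square 9, 5: +9·2° lon, +5·1° lat → SW at lon -122°, lat 55°.
latitude 55.00, longitude -122.00.

55.00, -122.00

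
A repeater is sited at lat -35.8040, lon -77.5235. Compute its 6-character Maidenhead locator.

Shift to the Maidenhead origin (180°W, 90°S): lon 102.4765, lat 54.1960.
Field: lon ⌊102.4765/20⌋ = 5 → F; lat ⌊54.1960/10⌋ = 5 → F.
Square: lon ⌊2.4765/2⌋ = 1; lat ⌊4.1960/1⌋ = 4.
Subsquare: lon ⌊0.4765/0.0833333⌋ = 5 → f; lat ⌊0.1960/0.0416667⌋ = 4 → e.

FF14fe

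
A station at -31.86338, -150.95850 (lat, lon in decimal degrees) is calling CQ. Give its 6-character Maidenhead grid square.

BF48md

Offset from 180°W / 90°S: lon 29.0415°, lat 58.1366°.
Field: lon ⌊29.0415/20⌋ = 1 → B; lat ⌊58.1366/10⌋ = 5 → F.
Square: lon ⌊9.0415/2⌋ = 4; lat ⌊8.1366/1⌋ = 8.
Subsquare: lon ⌊1.0415/0.0833333⌋ = 12 → m; lat ⌊0.1366/0.0416667⌋ = 3 → d.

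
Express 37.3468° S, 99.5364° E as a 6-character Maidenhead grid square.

NF92sp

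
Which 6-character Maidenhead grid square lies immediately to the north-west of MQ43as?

Longitude subsquare a = 0; −1 → -1, wraps to 23 = x, carry into square.
Longitude square 4; −1 → 3.
Latitude subsquare s = 18; +1 → 19 = t.

MQ33xt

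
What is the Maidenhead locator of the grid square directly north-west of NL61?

NL52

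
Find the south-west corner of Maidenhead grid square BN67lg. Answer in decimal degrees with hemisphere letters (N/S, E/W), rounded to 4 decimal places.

Field B=1, N=13: +1·20° lon, +13·10° lat → SW at lon -160°, lat 40°.
Square 6, 7: +6·2° lon, +7·1° lat → SW at lon -148°, lat 47°.
Subsquare l=11, g=6: +11·0.0833333° lon, +6·0.0416667° lat → SW at lon -147.083°, lat 47.25°.
latitude 47.2500° N, longitude 147.0833° W.

47.2500° N, 147.0833° W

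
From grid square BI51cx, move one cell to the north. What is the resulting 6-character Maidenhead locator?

BI52ca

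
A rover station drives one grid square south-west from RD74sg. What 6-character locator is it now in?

Longitude subsquare s = 18; −1 → 17 = r.
Latitude subsquare g = 6; −1 → 5 = f.

RD74rf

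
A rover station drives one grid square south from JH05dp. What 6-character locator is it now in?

JH05do

Latitude subsquare p = 15; −1 → 14 = o.
The longitude characters are unchanged.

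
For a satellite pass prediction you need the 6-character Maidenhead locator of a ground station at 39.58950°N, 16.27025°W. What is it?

Add 180° to longitude and 90° to latitude: 163.7297, 129.5895.
Field (20°×10°, letters A–R): 163.7297/20 → 8 → I, 129.5895/10 → 12 → M; chars IM.
Square (2°×1°, digits 0–9): 3.7297/2 → 1, 9.5895/1 → 9; chars 19.
Subsquare (5′×2.5′, letters a–x): 1.7297/0.0833333 → 20 → u, 0.5895/0.0416667 → 14 → o; chars uo.

IM19uo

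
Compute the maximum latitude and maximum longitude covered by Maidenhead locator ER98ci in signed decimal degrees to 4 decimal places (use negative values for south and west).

88.3750, -81.7500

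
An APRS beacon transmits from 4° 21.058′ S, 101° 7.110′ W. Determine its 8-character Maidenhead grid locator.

Add 180° to longitude and 90° to latitude: 78.88150, 85.64903.
Field: 78.88150/20 → 3 → D, 85.64903/10 → 8 → I; chars DI.
Square: 18.88150/2 → 9, 5.64903/1 → 5; chars 95.
Subsquare: 0.88150/0.0833333 → 10 → k, 0.64903/0.0416667 → 15 → p; chars kp.
Extended square: 0.04817/0.00833333 → 5, 0.02403/0.00416667 → 5; chars 55.

DI95kp55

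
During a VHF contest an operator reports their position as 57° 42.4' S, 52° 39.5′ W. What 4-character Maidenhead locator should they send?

Shift to the Maidenhead origin (180°W, 90°S): lon 127.34, lat 32.29.
Field (20°×10°, letters A–R): 127.34/20 → 6 → G, 32.29/10 → 3 → D; chars GD.
Square (2°×1°, digits 0–9): 7.34/2 → 3, 2.29/1 → 2; chars 32.

GD32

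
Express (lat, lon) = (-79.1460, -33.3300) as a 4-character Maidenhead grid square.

HB30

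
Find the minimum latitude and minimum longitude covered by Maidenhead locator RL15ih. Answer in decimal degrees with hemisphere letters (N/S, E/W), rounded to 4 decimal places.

25.2917° N, 162.6667° E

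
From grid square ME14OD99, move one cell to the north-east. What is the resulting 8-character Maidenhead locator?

ME14pe00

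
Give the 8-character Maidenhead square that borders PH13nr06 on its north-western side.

PH13mr97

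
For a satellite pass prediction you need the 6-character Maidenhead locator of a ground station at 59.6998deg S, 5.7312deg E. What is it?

JD20uh

Offset from 180°W / 90°S: lon 185.7312°, lat 30.3002°.
Field (20°×10°, letters A–R): lon ⌊185.7312/20⌋ = 9 → J; lat ⌊30.3002/10⌋ = 3 → D.
Square (2°×1°, digits 0–9): lon ⌊5.7312/2⌋ = 2; lat ⌊0.3002/1⌋ = 0.
Subsquare (5′×2.5′, letters a–x): lon ⌊1.7312/0.0833333⌋ = 20 → u; lat ⌊0.3002/0.0416667⌋ = 7 → h.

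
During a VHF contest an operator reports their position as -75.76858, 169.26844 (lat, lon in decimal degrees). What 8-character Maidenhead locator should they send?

RB44pf25

Add 180° to longitude and 90° to latitude: 349.26844, 14.23142.
Field: 349.26844/20 → 17 → R, 14.23142/10 → 1 → B; chars RB.
Square: 9.26844/2 → 4, 4.23142/1 → 4; chars 44.
Subsquare: 1.26844/0.0833333 → 15 → p, 0.23142/0.0416667 → 5 → f; chars pf.
Extended square: 0.01844/0.00833333 → 2, 0.02309/0.00416667 → 5; chars 25.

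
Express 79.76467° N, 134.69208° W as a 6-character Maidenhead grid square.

CQ29ps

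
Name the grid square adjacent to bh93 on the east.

CH03

Longitude square 9; +1 → 10, wraps to 0, carry into field.
Longitude field B = 1; +1 → 2 = C.
The latitude characters are unchanged.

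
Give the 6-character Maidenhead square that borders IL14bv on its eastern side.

IL14cv

Longitude subsquare b = 1; +1 → 2 = c.
The latitude characters are unchanged.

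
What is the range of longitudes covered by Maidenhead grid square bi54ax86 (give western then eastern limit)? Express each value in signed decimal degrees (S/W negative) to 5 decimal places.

-149.93333, -149.92500

Field B=1, I=8: +1·20° lon, +8·10° lat → SW at lon -160°, lat -10°.
Square 5, 4: +5·2° lon, +4·1° lat → SW at lon -150°, lat -6°.
Subsquare a=0, x=23: +0·0.0833333° lon, +23·0.0416667° lat → SW at lon -150°, lat -5.04167°.
Extended square 8, 6: +8·0.00833333° lon, +6·0.00416667° lat → SW at lon -149.933°, lat -5.01667°.
Cell spans 0.00833333° lon × 0.00416667° lat.
west -149.93333, east -149.92500.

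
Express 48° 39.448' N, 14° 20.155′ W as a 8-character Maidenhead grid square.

IN28tp97

Shift to the Maidenhead origin (180°W, 90°S): lon 165.66408, lat 138.65747.
Field: 165.66408/20 → 8 → I, 138.65747/10 → 13 → N; chars IN.
Square: 5.66408/2 → 2, 8.65747/1 → 8; chars 28.
Subsquare: 1.66408/0.0833333 → 19 → t, 0.65747/0.0416667 → 15 → p; chars tp.
Extended square: 0.08075/0.00833333 → 9, 0.03247/0.00416667 → 7; chars 97.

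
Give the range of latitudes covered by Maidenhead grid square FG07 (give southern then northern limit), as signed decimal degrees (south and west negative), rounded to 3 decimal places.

Field F=5, G=6: +5·20° lon, +6·10° lat → SW at lon -80°, lat -30°.
Square 0, 7: +0·2° lon, +7·1° lat → SW at lon -80°, lat -23°.
Cell spans 2° lon × 1° lat.
south -23.000, north -22.000.

-23.000, -22.000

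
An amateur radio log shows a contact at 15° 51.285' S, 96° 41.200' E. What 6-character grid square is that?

NH84id

Shift to the Maidenhead origin (180°W, 90°S): lon 276.6867, lat 74.1453.
Field (20°×10°, letters A–R): 276.6867/20 → 13 → N, 74.1453/10 → 7 → H; chars NH.
Square (2°×1°, digits 0–9): 16.6867/2 → 8, 4.1453/1 → 4; chars 84.
Subsquare (5′×2.5′, letters a–x): 0.6867/0.0833333 → 8 → i, 0.1453/0.0416667 → 3 → d; chars id.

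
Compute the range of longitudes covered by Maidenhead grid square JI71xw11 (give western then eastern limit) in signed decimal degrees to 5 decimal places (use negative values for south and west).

15.92500, 15.93333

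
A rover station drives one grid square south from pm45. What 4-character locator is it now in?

Latitude square 5; −1 → 4.
The longitude characters are unchanged.

PM44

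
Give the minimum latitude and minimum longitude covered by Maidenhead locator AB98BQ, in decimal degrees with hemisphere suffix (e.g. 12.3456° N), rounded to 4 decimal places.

Field A=0, B=1: +0·20° lon, +1·10° lat → SW at lon -180°, lat -80°.
Square 9, 8: +9·2° lon, +8·1° lat → SW at lon -162°, lat -72°.
Subsquare b=1, q=16: +1·0.0833333° lon, +16·0.0416667° lat → SW at lon -161.917°, lat -71.3333°.
latitude 71.3333° S, longitude 161.9167° W.

71.3333° S, 161.9167° W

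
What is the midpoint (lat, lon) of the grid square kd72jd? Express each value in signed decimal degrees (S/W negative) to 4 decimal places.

Field K=10, D=3: +10·20° lon, +3·10° lat → SW at lon 20°, lat -60°.
Square 7, 2: +7·2° lon, +2·1° lat → SW at lon 34°, lat -58°.
Subsquare j=9, d=3: +9·0.0833333° lon, +3·0.0416667° lat → SW at lon 34.75°, lat -57.875°.
Cell spans 0.0833333° lon × 0.0416667° lat. Centre is SW corner plus half of each.
latitude -57.8542, longitude 34.7917.

-57.8542, 34.7917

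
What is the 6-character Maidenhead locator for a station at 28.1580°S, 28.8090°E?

KG41ju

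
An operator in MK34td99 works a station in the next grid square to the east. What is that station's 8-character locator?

MK34ud09

Longitude extended square 9; +1 → 10, wraps to 0, carry into subsquare.
Longitude subsquare t = 19; +1 → 20 = u.
The latitude characters are unchanged.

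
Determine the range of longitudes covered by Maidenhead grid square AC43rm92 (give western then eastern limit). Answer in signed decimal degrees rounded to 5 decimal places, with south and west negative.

-170.50833, -170.50000

Field A=0, C=2: +0·20° lon, +2·10° lat → SW at lon -180°, lat -70°.
Square 4, 3: +4·2° lon, +3·1° lat → SW at lon -172°, lat -67°.
Subsquare r=17, m=12: +17·0.0833333° lon, +12·0.0416667° lat → SW at lon -170.583°, lat -66.5°.
Extended square 9, 2: +9·0.00833333° lon, +2·0.00416667° lat → SW at lon -170.508°, lat -66.4917°.
Cell spans 0.00833333° lon × 0.00416667° lat.
west -170.50833, east -170.50000.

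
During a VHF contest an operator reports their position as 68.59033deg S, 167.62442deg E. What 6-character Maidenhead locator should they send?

RC31tj

Add 180° to longitude and 90° to latitude: 347.6244, 21.4097.
Field (20°×10°, letters A–R): 347.6244/20 → 17 → R, 21.4097/10 → 2 → C; chars RC.
Square (2°×1°, digits 0–9): 7.6244/2 → 3, 1.4097/1 → 1; chars 31.
Subsquare (5′×2.5′, letters a–x): 1.6244/0.0833333 → 19 → t, 0.4097/0.0416667 → 9 → j; chars tj.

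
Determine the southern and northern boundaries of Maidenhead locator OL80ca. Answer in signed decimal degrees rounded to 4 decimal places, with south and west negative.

Field O=14, L=11: +14·20° lon, +11·10° lat → SW at lon 100°, lat 20°.
Square 8, 0: +8·2° lon, +0·1° lat → SW at lon 116°, lat 20°.
Subsquare c=2, a=0: +2·0.0833333° lon, +0·0.0416667° lat → SW at lon 116.167°, lat 20°.
Cell spans 0.0833333° lon × 0.0416667° lat.
south 20.0000, north 20.0417.

20.0000, 20.0417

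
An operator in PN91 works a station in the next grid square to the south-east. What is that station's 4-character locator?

QN00

Longitude square 9; +1 → 10, wraps to 0, carry into field.
Longitude field P = 15; +1 → 16 = Q.
Latitude square 1; −1 → 0.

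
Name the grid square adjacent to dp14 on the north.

Latitude square 4; +1 → 5.
The longitude characters are unchanged.

DP15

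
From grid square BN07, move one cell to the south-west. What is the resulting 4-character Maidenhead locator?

AN96

Longitude square 0; −1 → -1, wraps to 9, carry into field.
Longitude field B = 1; −1 → 0 = A.
Latitude square 7; −1 → 6.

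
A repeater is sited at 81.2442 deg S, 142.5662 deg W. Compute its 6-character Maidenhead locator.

Offset from 180°W / 90°S: lon 37.4338°, lat 8.7558°.
Field (20°×10°, letters A–R): lon ⌊37.4338/20⌋ = 1 → B; lat ⌊8.7558/10⌋ = 0 → A.
Square (2°×1°, digits 0–9): lon ⌊17.4338/2⌋ = 8; lat ⌊8.7558/1⌋ = 8.
Subsquare (5′×2.5′, letters a–x): lon ⌊1.4338/0.0833333⌋ = 17 → r; lat ⌊0.7558/0.0416667⌋ = 18 → s.

BA88rs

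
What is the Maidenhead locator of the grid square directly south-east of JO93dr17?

JO93dr26

Longitude extended square 1; +1 → 2.
Latitude extended square 7; −1 → 6.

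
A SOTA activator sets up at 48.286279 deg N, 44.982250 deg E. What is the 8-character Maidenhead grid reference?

LN28lg78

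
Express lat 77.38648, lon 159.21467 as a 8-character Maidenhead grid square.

QQ97oj52

Offset from 180°W / 90°S: lon 339.21467°, lat 167.38648°.
Field: 339.21467/20 → 16 → Q, 167.38648/10 → 16 → Q; chars QQ.
Square: 19.21467/2 → 9, 7.38648/1 → 7; chars 97.
Subsquare: 1.21467/0.0833333 → 14 → o, 0.38648/0.0416667 → 9 → j; chars oj.
Extended square: 0.04800/0.00833333 → 5, 0.01148/0.00416667 → 2; chars 52.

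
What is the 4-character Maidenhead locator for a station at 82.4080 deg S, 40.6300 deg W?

GA97

Add 180° to longitude and 90° to latitude: 139.37, 7.59.
Field (20°×10°, letters A–R): 139.37/20 → 6 → G, 7.59/10 → 0 → A; chars GA.
Square (2°×1°, digits 0–9): 19.37/2 → 9, 7.59/1 → 7; chars 97.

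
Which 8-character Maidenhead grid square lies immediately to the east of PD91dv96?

Longitude extended square 9; +1 → 10, wraps to 0, carry into subsquare.
Longitude subsquare d = 3; +1 → 4 = e.
The latitude characters are unchanged.

PD91ev06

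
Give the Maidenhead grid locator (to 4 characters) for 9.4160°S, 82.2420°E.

NI10

Shift to the Maidenhead origin (180°W, 90°S): lon 262.24, lat 80.58.
Field (20°×10°, letters A–R): lon ⌊262.24/20⌋ = 13 → N; lat ⌊80.58/10⌋ = 8 → I.
Square (2°×1°, digits 0–9): lon ⌊2.24/2⌋ = 1; lat ⌊0.58/1⌋ = 0.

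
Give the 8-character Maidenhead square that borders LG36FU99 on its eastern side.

LG36gu09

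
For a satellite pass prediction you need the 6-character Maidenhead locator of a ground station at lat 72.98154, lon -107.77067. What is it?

DQ62cx

Shift to the Maidenhead origin (180°W, 90°S): lon 72.2293, lat 162.9815.
Field: 72.2293/20 → 3 → D, 162.9815/10 → 16 → Q; chars DQ.
Square: 12.2293/2 → 6, 2.9815/1 → 2; chars 62.
Subsquare: 0.2293/0.0833333 → 2 → c, 0.9815/0.0416667 → 23 → x; chars cx.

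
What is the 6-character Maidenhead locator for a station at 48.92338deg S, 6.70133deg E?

Offset from 180°W / 90°S: lon 186.7013°, lat 41.0766°.
Field (20°×10°, letters A–R): 186.7013/20 → 9 → J, 41.0766/10 → 4 → E; chars JE.
Square (2°×1°, digits 0–9): 6.7013/2 → 3, 1.0766/1 → 1; chars 31.
Subsquare (5′×2.5′, letters a–x): 0.7013/0.0833333 → 8 → i, 0.0766/0.0416667 → 1 → b; chars ib.

JE31ib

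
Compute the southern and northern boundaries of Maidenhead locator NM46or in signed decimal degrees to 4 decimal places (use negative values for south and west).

Field N=13, M=12: +13·20° lon, +12·10° lat → SW at lon 80°, lat 30°.
Square 4, 6: +4·2° lon, +6·1° lat → SW at lon 88°, lat 36°.
Subsquare o=14, r=17: +14·0.0833333° lon, +17·0.0416667° lat → SW at lon 89.1667°, lat 36.7083°.
Cell spans 0.0833333° lon × 0.0416667° lat.
south 36.7083, north 36.7500.

36.7083, 36.7500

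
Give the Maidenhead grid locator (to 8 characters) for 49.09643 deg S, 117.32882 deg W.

Add 180° to longitude and 90° to latitude: 62.67118, 40.90357.
Field: 62.67118/20 → 3 → D, 40.90357/10 → 4 → E; chars DE.
Square: 2.67118/2 → 1, 0.90357/1 → 0; chars 10.
Subsquare: 0.67118/0.0833333 → 8 → i, 0.90357/0.0416667 → 21 → v; chars iv.
Extended square: 0.00451/0.00833333 → 0, 0.02857/0.00416667 → 6; chars 06.

DE10iv06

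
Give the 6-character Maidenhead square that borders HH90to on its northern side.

Latitude subsquare o = 14; +1 → 15 = p.
The longitude characters are unchanged.

HH90tp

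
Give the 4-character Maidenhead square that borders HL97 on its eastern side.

IL07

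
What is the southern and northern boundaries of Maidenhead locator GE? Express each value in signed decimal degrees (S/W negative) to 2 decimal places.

Field G=6, E=4: +6·20° lon, +4·10° lat → SW at lon -60°, lat -50°.
Cell spans 20° lon × 10° lat.
south -50.00, north -40.00.

-50.00, -40.00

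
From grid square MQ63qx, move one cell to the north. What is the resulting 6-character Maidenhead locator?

Latitude subsquare x = 23; +1 → 24, wraps to 0 = a, carry into square.
Latitude square 3; +1 → 4.
The longitude characters are unchanged.

MQ64qa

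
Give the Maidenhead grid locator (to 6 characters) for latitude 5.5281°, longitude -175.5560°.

Add 180° to longitude and 90° to latitude: 4.4440, 95.5281.
Field: lon ⌊4.4440/20⌋ = 0 → A; lat ⌊95.5281/10⌋ = 9 → J.
Square: lon ⌊4.4440/2⌋ = 2; lat ⌊5.5281/1⌋ = 5.
Subsquare: lon ⌊0.4440/0.0833333⌋ = 5 → f; lat ⌊0.5281/0.0416667⌋ = 12 → m.

AJ25fm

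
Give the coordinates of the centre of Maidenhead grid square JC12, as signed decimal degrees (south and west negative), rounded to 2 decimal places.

Field J=9, C=2: +9·20° lon, +2·10° lat → SW at lon 0°, lat -70°.
Square 1, 2: +1·2° lon, +2·1° lat → SW at lon 2°, lat -68°.
Cell spans 2° lon × 1° lat. Centre is SW corner plus half of each.
latitude -67.50, longitude 3.00.

-67.50, 3.00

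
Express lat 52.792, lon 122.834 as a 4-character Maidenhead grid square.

PO12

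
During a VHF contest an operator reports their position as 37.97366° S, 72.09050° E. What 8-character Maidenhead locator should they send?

MF62ba06

Offset from 180°W / 90°S: lon 252.09050°, lat 52.02634°.
Field: 252.09050/20 → 12 → M, 52.02634/10 → 5 → F; chars MF.
Square: 12.09050/2 → 6, 2.02634/1 → 2; chars 62.
Subsquare: 0.09050/0.0833333 → 1 → b, 0.02634/0.0416667 → 0 → a; chars ba.
Extended square: 0.00717/0.00833333 → 0, 0.02634/0.00416667 → 6; chars 06.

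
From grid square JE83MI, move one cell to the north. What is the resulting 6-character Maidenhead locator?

JE83mj

Latitude subsquare i = 8; +1 → 9 = j.
The longitude characters are unchanged.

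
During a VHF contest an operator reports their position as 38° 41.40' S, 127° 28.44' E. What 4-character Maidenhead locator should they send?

PF31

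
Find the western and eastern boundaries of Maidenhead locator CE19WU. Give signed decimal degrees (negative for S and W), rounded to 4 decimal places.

Field C=2, E=4: +2·20° lon, +4·10° lat → SW at lon -140°, lat -50°.
Square 1, 9: +1·2° lon, +9·1° lat → SW at lon -138°, lat -41°.
Subsquare w=22, u=20: +22·0.0833333° lon, +20·0.0416667° lat → SW at lon -136.167°, lat -40.1667°.
Cell spans 0.0833333° lon × 0.0416667° lat.
west -136.1667, east -136.0833.

-136.1667, -136.0833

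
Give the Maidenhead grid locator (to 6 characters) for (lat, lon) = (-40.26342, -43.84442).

Add 180° to longitude and 90° to latitude: 136.1556, 49.7366.
Field (20°×10°, letters A–R): lon ⌊136.1556/20⌋ = 6 → G; lat ⌊49.7366/10⌋ = 4 → E.
Square (2°×1°, digits 0–9): lon ⌊16.1556/2⌋ = 8; lat ⌊9.7366/1⌋ = 9.
Subsquare (5′×2.5′, letters a–x): lon ⌊0.1556/0.0833333⌋ = 1 → b; lat ⌊0.7366/0.0416667⌋ = 17 → r.

GE89br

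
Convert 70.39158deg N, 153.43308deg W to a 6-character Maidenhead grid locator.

BQ30gj

Shift to the Maidenhead origin (180°W, 90°S): lon 26.5669, lat 160.3916.
Field: lon ⌊26.5669/20⌋ = 1 → B; lat ⌊160.3916/10⌋ = 16 → Q.
Square: lon ⌊6.5669/2⌋ = 3; lat ⌊0.3916/1⌋ = 0.
Subsquare: lon ⌊0.5669/0.0833333⌋ = 6 → g; lat ⌊0.3916/0.0416667⌋ = 9 → j.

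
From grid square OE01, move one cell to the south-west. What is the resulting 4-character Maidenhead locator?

Longitude square 0; −1 → -1, wraps to 9, carry into field.
Longitude field O = 14; −1 → 13 = N.
Latitude square 1; −1 → 0.

NE90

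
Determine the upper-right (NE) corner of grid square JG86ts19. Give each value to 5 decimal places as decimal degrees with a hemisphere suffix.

23.20833° S, 17.60000° E

Field J=9, G=6: +9·20° lon, +6·10° lat → SW at lon 0°, lat -30°.
Square 8, 6: +8·2° lon, +6·1° lat → SW at lon 16°, lat -24°.
Subsquare t=19, s=18: +19·0.0833333° lon, +18·0.0416667° lat → SW at lon 17.5833°, lat -23.25°.
Extended square 1, 9: +1·0.00833333° lon, +9·0.00416667° lat → SW at lon 17.5917°, lat -23.2125°.
Cell spans 0.00833333° lon × 0.00416667° lat. NE corner is SW corner plus one full cell.
latitude 23.20833° S, longitude 17.60000° E.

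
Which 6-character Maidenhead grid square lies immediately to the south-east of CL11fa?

CL10gx

Longitude subsquare f = 5; +1 → 6 = g.
Latitude subsquare a = 0; −1 → -1, wraps to 23 = x, carry into square.
Latitude square 1; −1 → 0.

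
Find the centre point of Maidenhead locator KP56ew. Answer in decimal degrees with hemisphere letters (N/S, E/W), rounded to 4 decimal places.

66.9375° N, 30.3750° E

Field K=10, P=15: +10·20° lon, +15·10° lat → SW at lon 20°, lat 60°.
Square 5, 6: +5·2° lon, +6·1° lat → SW at lon 30°, lat 66°.
Subsquare e=4, w=22: +4·0.0833333° lon, +22·0.0416667° lat → SW at lon 30.3333°, lat 66.9167°.
Cell spans 0.0833333° lon × 0.0416667° lat. Centre is SW corner plus half of each.
latitude 66.9375° N, longitude 30.3750° E.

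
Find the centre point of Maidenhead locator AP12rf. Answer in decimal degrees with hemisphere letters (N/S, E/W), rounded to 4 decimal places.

Field A=0, P=15: +0·20° lon, +15·10° lat → SW at lon -180°, lat 60°.
Square 1, 2: +1·2° lon, +2·1° lat → SW at lon -178°, lat 62°.
Subsquare r=17, f=5: +17·0.0833333° lon, +5·0.0416667° lat → SW at lon -176.583°, lat 62.2083°.
Cell spans 0.0833333° lon × 0.0416667° lat. Centre is SW corner plus half of each.
latitude 62.2292° N, longitude 176.5417° W.

62.2292° N, 176.5417° W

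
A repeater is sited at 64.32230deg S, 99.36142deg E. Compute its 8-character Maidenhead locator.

Add 180° to longitude and 90° to latitude: 279.36142, 25.67770.
Field: 279.36142/20 → 13 → N, 25.67770/10 → 2 → C; chars NC.
Square: 19.36142/2 → 9, 5.67770/1 → 5; chars 95.
Subsquare: 1.36142/0.0833333 → 16 → q, 0.67770/0.0416667 → 16 → q; chars qq.
Extended square: 0.02809/0.00833333 → 3, 0.01103/0.00416667 → 2; chars 32.

NC95qq32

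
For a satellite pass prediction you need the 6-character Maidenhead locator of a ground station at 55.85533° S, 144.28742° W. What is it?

Offset from 180°W / 90°S: lon 35.7126°, lat 34.1447°.
Field: lon ⌊35.7126/20⌋ = 1 → B; lat ⌊34.1447/10⌋ = 3 → D.
Square: lon ⌊15.7126/2⌋ = 7; lat ⌊4.1447/1⌋ = 4.
Subsquare: lon ⌊1.7126/0.0833333⌋ = 20 → u; lat ⌊0.1447/0.0416667⌋ = 3 → d.

BD74ud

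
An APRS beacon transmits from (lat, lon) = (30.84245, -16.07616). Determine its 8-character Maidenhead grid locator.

Add 180° to longitude and 90° to latitude: 163.92384, 120.84245.
Field (20°×10°, letters A–R): lon ⌊163.92384/20⌋ = 8 → I; lat ⌊120.84245/10⌋ = 12 → M.
Square (2°×1°, digits 0–9): lon ⌊3.92384/2⌋ = 1; lat ⌊0.84245/1⌋ = 0.
Subsquare (5′×2.5′, letters a–x): lon ⌊1.92384/0.0833333⌋ = 23 → x; lat ⌊0.84245/0.0416667⌋ = 20 → u.
Extended square (30″×15″, digits 0–9): lon ⌊0.00717/0.00833333⌋ = 0; lat ⌊0.00912/0.00416667⌋ = 2.

IM10xu02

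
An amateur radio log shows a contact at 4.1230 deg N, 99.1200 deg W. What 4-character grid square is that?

Shift to the Maidenhead origin (180°W, 90°S): lon 80.88, lat 94.12.
Field: lon ⌊80.88/20⌋ = 4 → E; lat ⌊94.12/10⌋ = 9 → J.
Square: lon ⌊0.88/2⌋ = 0; lat ⌊4.12/1⌋ = 4.

EJ04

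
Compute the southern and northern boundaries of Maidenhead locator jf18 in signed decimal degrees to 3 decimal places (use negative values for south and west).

Field J=9, F=5: +9·20° lon, +5·10° lat → SW at lon 0°, lat -40°.
Square 1, 8: +1·2° lon, +8·1° lat → SW at lon 2°, lat -32°.
Cell spans 2° lon × 1° lat.
south -32.000, north -31.000.

-32.000, -31.000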